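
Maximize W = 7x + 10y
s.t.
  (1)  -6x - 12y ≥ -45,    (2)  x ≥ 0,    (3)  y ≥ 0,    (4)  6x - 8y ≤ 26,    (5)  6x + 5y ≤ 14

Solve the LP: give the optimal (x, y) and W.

x = 0, y = 14/5, maximum W = 28

Corner points and W = 7x + 10y:
  (0, 0) → W = 0
  (0, 14/5) → W = 28
  (7/3, 0) → W = 49/3

The binding constraints are x = 0 and 6x + 5y = 14.
Solving simultaneously gives x = 0, y = 14/5.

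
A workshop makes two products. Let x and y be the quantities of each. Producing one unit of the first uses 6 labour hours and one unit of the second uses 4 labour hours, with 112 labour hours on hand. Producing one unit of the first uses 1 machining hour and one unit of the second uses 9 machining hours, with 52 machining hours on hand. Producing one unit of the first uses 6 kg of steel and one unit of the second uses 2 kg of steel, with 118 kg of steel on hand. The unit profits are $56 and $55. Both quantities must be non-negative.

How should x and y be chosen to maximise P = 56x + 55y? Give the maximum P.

x = 16, y = 4, maximum P = 1116

Corner points and P = 56x + 55y:
  (0, 0) → P = 0
  (0, 52/9) → P = 2860/9
  (56/3, 0) → P = 3136/3
  (16, 4) → P = 1116

The optimum lies where 6x + 4y = 112 and x + 9y = 52.
Solving simultaneously gives x = 16, y = 4.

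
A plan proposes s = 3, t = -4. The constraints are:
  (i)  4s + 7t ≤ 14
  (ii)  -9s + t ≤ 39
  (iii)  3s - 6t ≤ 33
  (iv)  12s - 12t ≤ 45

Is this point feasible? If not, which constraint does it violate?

not feasible — violates (iv)

Constraint (iv): 12s - 12t = 84, which is not ≤ 45. All other constraints are satisfied.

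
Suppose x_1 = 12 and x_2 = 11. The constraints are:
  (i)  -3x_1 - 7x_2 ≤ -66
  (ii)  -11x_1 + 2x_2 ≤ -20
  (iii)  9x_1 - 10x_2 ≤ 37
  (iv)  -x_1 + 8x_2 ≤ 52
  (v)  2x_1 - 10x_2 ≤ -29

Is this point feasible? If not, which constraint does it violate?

not feasible — violates (iv)

Constraint (iv): -x_1 + 8x_2 = 76, which is not ≤ 52. All other constraints are satisfied.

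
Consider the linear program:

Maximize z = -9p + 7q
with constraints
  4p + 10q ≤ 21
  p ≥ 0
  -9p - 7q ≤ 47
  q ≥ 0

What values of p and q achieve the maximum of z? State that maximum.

p = 0, q = 21/10, maximum z = 147/10

Corner points and z = -9p + 7q:
  (0, 21/10) → z = 147/10
  (21/4, 0) → z = -189/4
  (0, 0) → z = 0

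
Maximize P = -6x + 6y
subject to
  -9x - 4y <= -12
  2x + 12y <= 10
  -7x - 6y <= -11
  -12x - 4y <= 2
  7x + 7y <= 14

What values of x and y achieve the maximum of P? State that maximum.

x = 26/25, y = 33/50, maximum P = -57/25

Vertices and P = -6x + 6y:
  (26/25, 33/50) → P = -57/25
  (14/13, 15/26) → P = -3
  (7/5, 3/5) → P = -24/5
The feasible region is unbounded (it extends along (1, -1), (6, -7)), but P strictly decreases along every unbounded feasible direction, so there is no improving ray and the maximum is attained at a vertex.

At the optimal vertex, -9x - 4y = -12 and 2x + 12y = 10.
Solving simultaneously gives x = 26/25, y = 33/50.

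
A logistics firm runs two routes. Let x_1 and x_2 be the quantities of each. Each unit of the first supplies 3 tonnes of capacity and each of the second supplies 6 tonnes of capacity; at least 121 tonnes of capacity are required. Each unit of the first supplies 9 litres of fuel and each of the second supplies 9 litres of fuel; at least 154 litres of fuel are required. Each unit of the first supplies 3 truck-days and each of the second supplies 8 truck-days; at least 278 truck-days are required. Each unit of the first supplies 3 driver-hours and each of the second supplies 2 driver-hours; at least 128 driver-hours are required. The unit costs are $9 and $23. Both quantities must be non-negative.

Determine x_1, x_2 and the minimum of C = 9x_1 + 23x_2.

x_1 = 26, x_2 = 25, minimum C = 809

Extreme points and C = 9x_1 + 23x_2:
  (0, 64) → C = 1472
  (278/3, 0) → C = 834
  (26, 25) → C = 809
The feasible region is unbounded (it extends along (0, 1), (1, 0)), but C strictly increases along every unbounded feasible direction, so there is no improving ray and the minimum is attained at a vertex.

At the optimal vertex, 3x_1 + 8x_2 = 278 and 3x_1 + 2x_2 = 128.
Solving simultaneously gives x_1 = 26, x_2 = 25.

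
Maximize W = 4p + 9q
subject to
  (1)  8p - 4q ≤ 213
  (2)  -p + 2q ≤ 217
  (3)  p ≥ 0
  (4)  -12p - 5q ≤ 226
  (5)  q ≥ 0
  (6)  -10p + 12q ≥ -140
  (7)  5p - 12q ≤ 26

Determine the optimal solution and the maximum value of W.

p = 647/6, q = 1949/12, maximum W = 22717/12

Corner points and W = 4p + 9q:
  (647/6, 1949/12) → W = 22717/12
  (499/14, 505/28) → W = 8537/28
  (0, 217/2) → W = 1953/2
  (0, 0) → W = 0
  (26/5, 0) → W = 104/5
  (114/5, 22/3) → W = 786/5

The optimum lies where 8p - 4q = 213 and -p + 2q = 217.
Solving simultaneously gives p = 647/6, q = 1949/12.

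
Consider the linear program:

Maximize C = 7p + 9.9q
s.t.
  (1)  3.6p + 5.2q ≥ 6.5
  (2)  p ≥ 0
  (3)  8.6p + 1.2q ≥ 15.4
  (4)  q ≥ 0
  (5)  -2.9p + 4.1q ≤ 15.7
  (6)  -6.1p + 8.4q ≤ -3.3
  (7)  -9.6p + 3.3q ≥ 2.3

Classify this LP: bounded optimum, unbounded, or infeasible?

The boundaries 3.6p + 5.2q = 6.5 and 8.6p + 1.2q = 15.4 meet at (1807/1010, 23/2020), but that point violates -9.6p + 3.3q ≥ 2.3. Every candidate vertex is excluded by some other constraint, so the feasible region is empty.

infeasible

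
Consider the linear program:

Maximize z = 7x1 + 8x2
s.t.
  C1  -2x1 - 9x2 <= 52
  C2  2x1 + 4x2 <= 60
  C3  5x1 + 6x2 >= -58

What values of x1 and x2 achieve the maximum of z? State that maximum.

Feasible corners and z = 7x1 + 8x2:
  (374/5, -112/5) → z = 1722/5
  (-70/11, -48/11) → z = -874/11
  (-74, 52) → z = -102

The binding constraints are -2x1 - 9x2 = 52 and 2x1 + 4x2 = 60.
Solving simultaneously gives x1 = 374/5, x2 = -112/5.

x1 = 374/5, x2 = -112/5, maximum z = 1722/5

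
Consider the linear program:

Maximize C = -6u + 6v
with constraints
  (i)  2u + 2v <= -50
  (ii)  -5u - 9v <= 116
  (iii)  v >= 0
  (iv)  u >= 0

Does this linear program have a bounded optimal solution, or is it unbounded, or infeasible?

infeasible

The boundaries 2u + 2v = -50 and -5u - 9v = 116 meet at (-109/4, 9/4), but that point violates u ≥ 0. Every candidate vertex is excluded by some other constraint, so the feasible region is empty.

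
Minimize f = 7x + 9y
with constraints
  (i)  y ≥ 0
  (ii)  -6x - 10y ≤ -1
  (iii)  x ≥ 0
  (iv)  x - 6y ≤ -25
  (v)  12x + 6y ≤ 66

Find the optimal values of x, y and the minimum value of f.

Corner points and f = 7x + 9y:
  (0, 25/6) → f = 75/2
  (0, 11) → f = 99
  (41/13, 61/13) → f = 836/13

The binding constraints are x = 0 and x - 6y = -25.
Solving simultaneously gives x = 0, y = 25/6.

x = 0, y = 25/6, minimum f = 75/2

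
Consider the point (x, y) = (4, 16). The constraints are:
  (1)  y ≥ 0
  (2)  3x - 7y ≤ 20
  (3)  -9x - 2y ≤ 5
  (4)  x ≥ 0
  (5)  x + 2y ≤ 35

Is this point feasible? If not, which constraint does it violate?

not feasible — violates (5)

Constraint (5): x + 2y = 36, which is not ≤ 35. All other constraints are satisfied.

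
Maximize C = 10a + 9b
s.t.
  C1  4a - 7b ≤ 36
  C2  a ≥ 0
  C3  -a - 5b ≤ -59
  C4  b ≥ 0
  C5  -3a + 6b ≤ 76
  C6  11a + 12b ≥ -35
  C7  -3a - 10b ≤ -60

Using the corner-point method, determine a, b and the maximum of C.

a = 748/3, b = 412/3, maximum C = 11188/3

Feasible corners and C = 10a + 9b:
  (593/27, 200/27) → C = 7730/27
  (748/3, 412/3) → C = 11188/3
  (0, 59/5) → C = 531/5
  (0, 38/3) → C = 114

The binding constraints are 4a - 7b = 36 and -3a + 6b = 76.
Solving simultaneously gives a = 748/3, b = 412/3.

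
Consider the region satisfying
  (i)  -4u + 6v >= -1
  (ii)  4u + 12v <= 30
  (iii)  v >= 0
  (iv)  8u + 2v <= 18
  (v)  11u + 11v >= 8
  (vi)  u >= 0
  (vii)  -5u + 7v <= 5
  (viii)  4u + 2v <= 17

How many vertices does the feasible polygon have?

Of the 28 pairwise boundary intersections, those satisfying every inequality are:
  (55/28, 8/7)
  (59/110, 21/110)
  (39/22, 21/11)
  (75/44, 85/44)
  (1/132, 95/132)

5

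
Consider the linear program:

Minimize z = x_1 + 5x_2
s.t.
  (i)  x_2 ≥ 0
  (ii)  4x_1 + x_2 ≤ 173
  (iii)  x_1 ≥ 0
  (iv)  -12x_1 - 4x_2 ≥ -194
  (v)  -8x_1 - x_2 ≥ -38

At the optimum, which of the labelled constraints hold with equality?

Feasible corners and z = x_1 + 5x_2:
  (0, 0) → z = 0
  (19/4, 0) → z = 19/4
  (0, 38) → z = 190

The minimum is at (0, 0). Substituting into each constraint, equality holds for (i) and (iii); the remaining constraints have slack.

(i) and (iii)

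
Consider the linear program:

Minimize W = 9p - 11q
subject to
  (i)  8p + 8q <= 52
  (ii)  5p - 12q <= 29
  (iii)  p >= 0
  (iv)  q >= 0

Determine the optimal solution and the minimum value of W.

Feasible corners and W = 9p - 11q:
  (107/17, 7/34) → W = 1849/34
  (0, 13/2) → W = -143/2
  (29/5, 0) → W = 261/5
  (0, 0) → W = 0

p = 0, q = 13/2, minimum W = -143/2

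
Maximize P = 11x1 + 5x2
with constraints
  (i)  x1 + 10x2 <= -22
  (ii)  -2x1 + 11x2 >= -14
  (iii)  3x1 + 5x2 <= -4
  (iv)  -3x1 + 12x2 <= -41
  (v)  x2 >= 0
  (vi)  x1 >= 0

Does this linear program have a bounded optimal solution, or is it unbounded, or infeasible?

The boundaries x2 = 0 and x1 = 0 meet at (0, 0), but that point violates x1 + 10x2 ≤ -22. Every candidate vertex is excluded by some other constraint, so the feasible region is empty.

infeasible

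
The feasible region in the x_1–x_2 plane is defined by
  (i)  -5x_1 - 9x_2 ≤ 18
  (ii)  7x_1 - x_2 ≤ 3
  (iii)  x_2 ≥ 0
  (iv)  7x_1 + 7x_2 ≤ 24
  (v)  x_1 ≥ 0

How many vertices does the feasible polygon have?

The feasible vertices (each the meet of two boundaries and inside every other half-plane) are:
  (3/7, 0)
  (45/56, 21/8)
  (0, 0)
  (0, 24/7)

4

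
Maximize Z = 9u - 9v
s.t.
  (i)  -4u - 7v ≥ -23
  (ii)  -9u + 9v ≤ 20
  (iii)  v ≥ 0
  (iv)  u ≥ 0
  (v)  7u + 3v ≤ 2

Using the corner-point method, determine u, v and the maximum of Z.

Vertices and Z = 9u - 9v:
  (0, 0) → Z = 0
  (2/7, 0) → Z = 18/7
  (0, 2/3) → Z = -6

The optimum lies where v = 0 and 7u + 3v = 2.
Solving simultaneously gives u = 2/7, v = 0.

u = 2/7, v = 0, maximum Z = 18/7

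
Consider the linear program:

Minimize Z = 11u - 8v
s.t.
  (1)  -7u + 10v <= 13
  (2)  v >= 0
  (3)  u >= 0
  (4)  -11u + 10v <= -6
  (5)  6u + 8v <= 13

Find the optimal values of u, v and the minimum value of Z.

u = 6/11, v = 0, minimum Z = 6

Corner points and Z = 11u - 8v:
  (6/11, 0) → Z = 6
  (13/6, 0) → Z = 143/6
  (89/74, 107/148) → Z = 551/74

The optimum lies where v = 0 and -11u + 10v = -6.
Solving simultaneously gives u = 6/11, v = 0.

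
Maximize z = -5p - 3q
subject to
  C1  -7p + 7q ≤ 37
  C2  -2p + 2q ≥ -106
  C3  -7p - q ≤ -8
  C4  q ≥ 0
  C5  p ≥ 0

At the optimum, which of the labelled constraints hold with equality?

C3 and C4

Corner points and z = -5p - 3q:
  (19/56, 45/8) → z = -130/7
  (53, 0) → z = -265
  (8/7, 0) → z = -40/7
The feasible region is unbounded (it extends along (1, 1)), but z strictly decreases along every unbounded feasible direction, so there is no improving ray and the maximum is attained at a vertex.

The maximum is at (8/7, 0). Substituting into each constraint, equality holds for C3 and C4; the remaining constraints have slack.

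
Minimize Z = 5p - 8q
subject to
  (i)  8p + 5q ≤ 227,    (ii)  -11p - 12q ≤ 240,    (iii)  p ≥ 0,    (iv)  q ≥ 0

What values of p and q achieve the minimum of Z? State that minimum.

Corner points and Z = 5p - 8q:
  (0, 227/5) → Z = -1816/5
  (227/8, 0) → Z = 1135/8
  (0, 0) → Z = 0

p = 0, q = 227/5, minimum Z = -1816/5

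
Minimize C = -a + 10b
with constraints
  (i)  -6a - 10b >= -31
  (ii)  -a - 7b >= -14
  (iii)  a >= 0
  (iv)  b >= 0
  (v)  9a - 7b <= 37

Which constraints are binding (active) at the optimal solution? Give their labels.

(iv) and (v)

Feasible corners and C = -a + 10b:
  (77/32, 53/32) → C = 453/32
  (587/132, 19/44) → C = -17/132
  (0, 2) → C = 20
  (0, 0) → C = 0
  (37/9, 0) → C = -37/9

The minimum is at (37/9, 0). Substituting into each constraint, equality holds for (iv) and (v); the remaining constraints have slack.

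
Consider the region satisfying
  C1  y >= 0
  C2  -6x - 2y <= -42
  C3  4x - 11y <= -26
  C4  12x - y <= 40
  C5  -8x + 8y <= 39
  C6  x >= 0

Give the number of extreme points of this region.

3

Of the 15 pairwise boundary intersections, those satisfying every inequality are:
  (61/15, 44/5)
  (129/32, 285/32)
  (359/88, 197/22)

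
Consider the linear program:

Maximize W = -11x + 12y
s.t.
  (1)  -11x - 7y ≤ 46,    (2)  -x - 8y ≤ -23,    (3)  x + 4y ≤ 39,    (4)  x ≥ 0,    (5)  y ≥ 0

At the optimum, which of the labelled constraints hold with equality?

(3) and (4)

Feasible corners and W = -11x + 12y:
  (0, 23/8) → W = 69/2
  (23, 0) → W = -253
  (0, 39/4) → W = 117
  (39, 0) → W = -429

The maximum is at (0, 39/4). Substituting into each constraint, equality holds for (3) and (4); the remaining constraints have slack.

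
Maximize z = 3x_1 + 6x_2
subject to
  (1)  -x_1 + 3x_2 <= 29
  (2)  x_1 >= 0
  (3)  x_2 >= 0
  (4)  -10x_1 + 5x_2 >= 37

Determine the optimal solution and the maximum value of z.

Vertices and z = 3x_1 + 6x_2:
  (0, 29/3) → z = 58
  (34/25, 253/25) → z = 324/5
  (0, 37/5) → z = 222/5

The optimum lies where -x_1 + 3x_2 = 29 and -10x_1 + 5x_2 = 37.
Solving simultaneously gives x_1 = 34/25, x_2 = 253/25.

x_1 = 34/25, x_2 = 253/25, maximum z = 324/5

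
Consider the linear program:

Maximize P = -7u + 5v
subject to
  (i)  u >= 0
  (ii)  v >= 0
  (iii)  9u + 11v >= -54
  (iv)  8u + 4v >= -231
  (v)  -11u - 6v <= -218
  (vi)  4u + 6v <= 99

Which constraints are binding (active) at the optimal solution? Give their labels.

(v) and (vi)

Extreme points and P = -7u + 5v:
  (218/11, 0) → P = -1526/11
  (99/4, 0) → P = -693/4
  (17, 31/6) → P = -559/6

The maximum is at (17, 31/6). Substituting into each constraint, equality holds for (v) and (vi); the remaining constraints have slack.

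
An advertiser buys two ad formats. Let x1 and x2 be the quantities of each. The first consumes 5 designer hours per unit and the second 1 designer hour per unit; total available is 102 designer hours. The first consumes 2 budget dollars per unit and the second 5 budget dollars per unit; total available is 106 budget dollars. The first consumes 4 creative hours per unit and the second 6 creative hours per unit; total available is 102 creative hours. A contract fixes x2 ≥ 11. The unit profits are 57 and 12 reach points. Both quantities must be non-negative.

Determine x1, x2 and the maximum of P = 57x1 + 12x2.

Vertices and P = 57x1 + 12x2:
  (0, 17) → P = 204
  (0, 11) → P = 132
  (9, 11) → P = 645

The optimum lies where 4x1 + 6x2 = 102 and x2 = 11.
Solving simultaneously gives x1 = 9, x2 = 11.

x1 = 9, x2 = 11, maximum P = 645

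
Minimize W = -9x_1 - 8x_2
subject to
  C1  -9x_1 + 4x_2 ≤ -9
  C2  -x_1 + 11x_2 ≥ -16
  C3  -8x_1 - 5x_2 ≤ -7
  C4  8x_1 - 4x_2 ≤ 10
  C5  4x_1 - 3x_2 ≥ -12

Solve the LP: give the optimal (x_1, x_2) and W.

x_1 = 39/4, x_2 = 17, minimum W = -895/4

At the optimal vertex, 8x_1 - 4x_2 = 10 and 4x_1 - 3x_2 = -12.
Solving simultaneously gives x_1 = 39/4, x_2 = 17.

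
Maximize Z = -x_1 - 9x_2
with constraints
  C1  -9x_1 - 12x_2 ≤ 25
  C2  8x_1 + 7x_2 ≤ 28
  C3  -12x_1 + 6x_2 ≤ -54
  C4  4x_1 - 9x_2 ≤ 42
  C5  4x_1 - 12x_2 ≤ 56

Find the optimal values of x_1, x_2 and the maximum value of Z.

x_1 = 39/14, x_2 = -24/7, maximum Z = 393/14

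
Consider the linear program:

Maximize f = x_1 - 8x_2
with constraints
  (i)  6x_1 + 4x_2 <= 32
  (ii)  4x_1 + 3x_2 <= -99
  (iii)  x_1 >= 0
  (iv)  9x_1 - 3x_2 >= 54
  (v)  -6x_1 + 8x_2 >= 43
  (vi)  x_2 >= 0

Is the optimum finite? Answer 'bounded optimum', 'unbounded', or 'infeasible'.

infeasible

The boundaries -6x_1 + 8x_2 = 43 and x_2 = 0 meet at (-43/6, 0), but that point violates 4x_1 + 3x_2 ≤ -99. Every candidate vertex is excluded by some other constraint, so the feasible region is empty.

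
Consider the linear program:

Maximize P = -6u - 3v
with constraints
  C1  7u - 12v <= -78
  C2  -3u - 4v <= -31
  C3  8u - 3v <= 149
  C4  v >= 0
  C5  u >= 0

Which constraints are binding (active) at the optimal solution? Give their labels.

C2 and C5

Vertices and P = -6u - 3v:
  (15/16, 451/64) → P = -1713/64
  (674/25, 1667/75) → P = -5711/25
  (0, 31/4) → P = -93/4
The feasible region is unbounded (it extends along (0, 1), (3, 8)), but P strictly decreases along every unbounded feasible direction, so there is no improving ray and the maximum is attained at a vertex.

The maximum is at (0, 31/4). Substituting into each constraint, equality holds for C2 and C5; the remaining constraints have slack.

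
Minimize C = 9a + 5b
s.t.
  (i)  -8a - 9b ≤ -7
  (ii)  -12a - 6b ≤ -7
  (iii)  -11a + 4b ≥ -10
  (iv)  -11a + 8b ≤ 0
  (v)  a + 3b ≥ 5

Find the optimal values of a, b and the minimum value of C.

Corner points and C = 9a + 5b:
  (20/11, 5/2) → C = 635/22
  (50/37, 45/37) → C = 675/37
  (40/41, 55/41) → C = 635/41

a = 40/41, b = 55/41, minimum C = 635/41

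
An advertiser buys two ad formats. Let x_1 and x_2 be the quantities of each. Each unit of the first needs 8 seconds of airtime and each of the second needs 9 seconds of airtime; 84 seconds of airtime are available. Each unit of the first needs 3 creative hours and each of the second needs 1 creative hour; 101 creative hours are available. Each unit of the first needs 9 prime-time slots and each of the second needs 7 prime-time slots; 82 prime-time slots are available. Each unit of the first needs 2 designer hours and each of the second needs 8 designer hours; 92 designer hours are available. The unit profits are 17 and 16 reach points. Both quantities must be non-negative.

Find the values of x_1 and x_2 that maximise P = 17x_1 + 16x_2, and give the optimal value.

x_1 = 6, x_2 = 4, maximum P = 166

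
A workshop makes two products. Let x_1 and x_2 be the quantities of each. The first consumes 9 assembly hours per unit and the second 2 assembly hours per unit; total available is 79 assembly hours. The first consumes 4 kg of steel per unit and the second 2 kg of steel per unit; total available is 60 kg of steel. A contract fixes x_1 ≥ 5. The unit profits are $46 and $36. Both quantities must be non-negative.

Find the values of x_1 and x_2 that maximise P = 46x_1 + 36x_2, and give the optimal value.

x_1 = 5, x_2 = 17, maximum P = 842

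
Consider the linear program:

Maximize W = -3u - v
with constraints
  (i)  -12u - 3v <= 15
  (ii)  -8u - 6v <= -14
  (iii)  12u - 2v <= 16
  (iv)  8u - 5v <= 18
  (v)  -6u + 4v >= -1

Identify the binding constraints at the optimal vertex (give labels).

Feasible corners and W = -3u - v:
  (-11/4, 6) → W = 9/4
  (31/34, 19/17) → W = -131/34
  (31/18, 7/3) → W = -15/2
The feasible region is unbounded (it extends along (1, 6), (-1, 4)), but W strictly decreases along every unbounded feasible direction, so there is no improving ray and the maximum is attained at a vertex.

The maximum is at (-11/4, 6). Substituting into each constraint, equality holds for (i) and (ii); the remaining constraints have slack.

(i) and (ii)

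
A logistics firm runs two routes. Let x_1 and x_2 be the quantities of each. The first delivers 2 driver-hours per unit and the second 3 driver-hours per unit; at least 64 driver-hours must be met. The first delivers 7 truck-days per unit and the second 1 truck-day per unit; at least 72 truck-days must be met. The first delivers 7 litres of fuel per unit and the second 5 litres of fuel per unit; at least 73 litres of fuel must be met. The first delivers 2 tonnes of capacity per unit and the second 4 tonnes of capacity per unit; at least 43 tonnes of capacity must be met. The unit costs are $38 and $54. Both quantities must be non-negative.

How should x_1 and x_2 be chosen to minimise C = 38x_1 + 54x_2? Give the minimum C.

x_1 = 8, x_2 = 16, minimum C = 1168

Vertices and C = 38x_1 + 54x_2:
  (0, 72) → C = 3888
  (32, 0) → C = 1216
  (8, 16) → C = 1168
The feasible region is unbounded (it extends along (0, 1), (1, 0)), but C strictly increases along every unbounded feasible direction, so there is no improving ray and the minimum is attained at a vertex.

The binding constraints are 2x_1 + 3x_2 = 64 and 7x_1 + x_2 = 72.
Solving simultaneously gives x_1 = 8, x_2 = 16.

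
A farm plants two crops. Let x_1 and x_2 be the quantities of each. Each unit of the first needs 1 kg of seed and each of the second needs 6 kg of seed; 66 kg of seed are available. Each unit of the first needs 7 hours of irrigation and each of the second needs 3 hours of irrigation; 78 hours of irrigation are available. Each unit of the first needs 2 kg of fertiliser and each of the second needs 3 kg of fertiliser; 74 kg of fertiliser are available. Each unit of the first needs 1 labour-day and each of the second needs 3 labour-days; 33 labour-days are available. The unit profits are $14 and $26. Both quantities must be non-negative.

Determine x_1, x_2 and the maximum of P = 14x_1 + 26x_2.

The optimum lies where 7x_1 + 3x_2 = 78 and x_1 + 3x_2 = 33.
Solving simultaneously gives x_1 = 15/2, x_2 = 17/2.

x_1 = 15/2, x_2 = 17/2, maximum P = 326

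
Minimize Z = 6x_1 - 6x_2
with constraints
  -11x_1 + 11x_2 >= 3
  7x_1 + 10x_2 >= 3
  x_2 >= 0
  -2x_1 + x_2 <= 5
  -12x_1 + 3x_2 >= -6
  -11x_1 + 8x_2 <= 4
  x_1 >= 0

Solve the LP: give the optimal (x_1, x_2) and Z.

Corner points and Z = 6x_1 - 6x_2:
  (3/187, 54/187) → Z = -18/11
  (25/33, 34/33) → Z = -18/11
  (0, 3/10) → Z = -9/5
  (20/21, 38/21) → Z = -36/7
  (0, 1/2) → Z = -3

The optimum lies where -12x_1 + 3x_2 = -6 and -11x_1 + 8x_2 = 4.
Solving simultaneously gives x_1 = 20/21, x_2 = 38/21.

x_1 = 20/21, x_2 = 38/21, minimum Z = -36/7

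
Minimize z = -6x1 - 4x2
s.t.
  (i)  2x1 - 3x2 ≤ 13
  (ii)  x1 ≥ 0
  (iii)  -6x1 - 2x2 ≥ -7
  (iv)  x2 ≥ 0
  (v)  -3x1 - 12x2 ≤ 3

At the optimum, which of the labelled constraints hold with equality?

Feasible corners and z = -6x1 - 4x2:
  (0, 7/2) → z = -14
  (0, 0) → z = 0
  (7/6, 0) → z = -7

The minimum is at (0, 7/2). Substituting into each constraint, equality holds for (ii) and (iii); the remaining constraints have slack.

(ii) and (iii)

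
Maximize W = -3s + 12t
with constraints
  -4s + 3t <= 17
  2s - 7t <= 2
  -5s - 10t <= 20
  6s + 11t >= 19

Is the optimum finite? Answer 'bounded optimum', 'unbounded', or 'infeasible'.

From the feasible point (-65/31, 89/31), moving in the direction (3, 4) keeps every constraint satisfied while W increases without bound.

unbounded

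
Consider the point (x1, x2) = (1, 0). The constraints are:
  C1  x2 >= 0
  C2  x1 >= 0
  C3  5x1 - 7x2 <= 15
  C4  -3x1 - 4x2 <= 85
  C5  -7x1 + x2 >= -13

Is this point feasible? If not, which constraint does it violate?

C1: 0 ≥ 0 ✓
C2: 1 ≥ 0 ✓
C3: 5 ≤ 15 ✓
C4: -3 ≤ 85 ✓
C5: -7 ≥ -13 ✓

feasible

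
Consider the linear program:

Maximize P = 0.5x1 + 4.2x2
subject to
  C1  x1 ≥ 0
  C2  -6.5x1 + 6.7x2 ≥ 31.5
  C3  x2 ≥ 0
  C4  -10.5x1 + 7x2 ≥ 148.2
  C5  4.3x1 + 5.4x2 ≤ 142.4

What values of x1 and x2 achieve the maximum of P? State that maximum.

x1 = 0, x2 = 712/27, maximum P = 4984/45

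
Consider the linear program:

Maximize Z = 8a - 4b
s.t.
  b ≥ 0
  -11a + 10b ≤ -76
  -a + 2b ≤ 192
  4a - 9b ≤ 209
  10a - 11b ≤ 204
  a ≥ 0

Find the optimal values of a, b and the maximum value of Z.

a = 280, b = 236, maximum Z = 1296

Extreme points and Z = 8a - 4b:
  (76/11, 0) → Z = 608/11
  (102/5, 0) → Z = 816/5
  (518/3, 547/3) → Z = 652
  (280, 236) → Z = 1296

At the optimal vertex, -a + 2b = 192 and 10a - 11b = 204.
Solving simultaneously gives a = 280, b = 236.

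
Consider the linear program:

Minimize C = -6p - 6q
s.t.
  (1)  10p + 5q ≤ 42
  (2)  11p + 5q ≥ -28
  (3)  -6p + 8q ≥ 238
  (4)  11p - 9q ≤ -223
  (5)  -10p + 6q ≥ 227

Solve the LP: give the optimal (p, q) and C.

p = -70, q = 742/5, minimum C = -2352/5

Extreme points and C = -6p - 6q:
  (-70, 742/5) → C = -2352/5
  (-883/110, 269/11) → C = -5421/55
  (-707/59, 1225/59) → C = -3108/59
  (-97/11, 509/22) → C = -945/11

The binding constraints are 10p + 5q = 42 and 11p + 5q = -28.
Solving simultaneously gives p = -70, q = 742/5.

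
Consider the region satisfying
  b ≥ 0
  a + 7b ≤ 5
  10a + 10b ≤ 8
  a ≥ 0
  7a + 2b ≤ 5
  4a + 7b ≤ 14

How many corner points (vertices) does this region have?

Intersecting each pair of boundary lines and keeping only the points that satisfy every inequality leaves:
  (0, 0)
  (5/7, 0)
  (1/10, 7/10)
  (0, 5/7)
  (17/25, 3/25)

5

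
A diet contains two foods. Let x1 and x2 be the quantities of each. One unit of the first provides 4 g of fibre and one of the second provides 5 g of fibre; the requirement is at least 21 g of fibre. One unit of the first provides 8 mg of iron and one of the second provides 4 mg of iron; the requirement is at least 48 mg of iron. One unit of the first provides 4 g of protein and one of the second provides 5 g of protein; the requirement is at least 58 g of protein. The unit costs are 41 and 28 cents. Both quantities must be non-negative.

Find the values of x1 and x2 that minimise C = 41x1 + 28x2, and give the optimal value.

x1 = 1/3, x2 = 34/3, minimum C = 331

Feasible corners and C = 41x1 + 28x2:
  (0, 12) → C = 336
  (29/2, 0) → C = 1189/2
  (1/3, 34/3) → C = 331
The feasible region is unbounded (it extends along (0, 1), (1, 0)), but C strictly increases along every unbounded feasible direction, so there is no improving ray and the minimum is attained at a vertex.

At the optimal vertex, 8x1 + 4x2 = 48 and 4x1 + 5x2 = 58.
Solving simultaneously gives x1 = 1/3, x2 = 34/3.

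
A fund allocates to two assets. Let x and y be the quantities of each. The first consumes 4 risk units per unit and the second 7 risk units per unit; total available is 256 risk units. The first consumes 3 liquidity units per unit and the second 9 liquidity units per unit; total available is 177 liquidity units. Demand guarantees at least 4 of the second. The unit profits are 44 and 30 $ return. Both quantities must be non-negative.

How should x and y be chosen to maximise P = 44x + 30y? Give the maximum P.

Feasible corners and P = 44x + 30y:
  (0, 59/3) → P = 590
  (0, 4) → P = 120
  (47, 4) → P = 2188

x = 47, y = 4, maximum P = 2188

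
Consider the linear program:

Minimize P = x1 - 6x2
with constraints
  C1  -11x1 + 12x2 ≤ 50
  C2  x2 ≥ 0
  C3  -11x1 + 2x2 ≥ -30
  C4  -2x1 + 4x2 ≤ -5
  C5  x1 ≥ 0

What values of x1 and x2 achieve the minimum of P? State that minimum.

x1 = 11/4, x2 = 1/8, minimum P = 2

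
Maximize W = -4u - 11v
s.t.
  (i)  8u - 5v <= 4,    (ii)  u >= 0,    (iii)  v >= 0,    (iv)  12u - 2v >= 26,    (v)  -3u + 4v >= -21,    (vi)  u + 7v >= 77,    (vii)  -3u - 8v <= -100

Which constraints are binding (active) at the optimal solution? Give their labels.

Extreme points and W = -4u - 11v:
  (413/61, 612/61) → W = -8384/61
  (4, 11) → W = -137
  (84/13, 131/13) → W = -1777/13
The feasible region is unbounded (it extends along (5, 8), (1, 6)), but W strictly decreases along every unbounded feasible direction, so there is no improving ray and the maximum is attained at a vertex.

The maximum is at (84/13, 131/13). Substituting into each constraint, equality holds for (vi) and (vii); the remaining constraints have slack.

(vi) and (vii)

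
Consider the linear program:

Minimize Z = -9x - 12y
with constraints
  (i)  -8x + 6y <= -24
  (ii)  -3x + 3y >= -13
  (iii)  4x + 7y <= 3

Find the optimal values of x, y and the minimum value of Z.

Feasible corners and Z = -9x - 12y:
  (-1, -16/3) → Z = 73
  (93/40, -9/10) → Z = -81/8
  (100/33, -43/33) → Z = -128/11

The binding constraints are -3x + 3y = -13 and 4x + 7y = 3.
Solving simultaneously gives x = 100/33, y = -43/33.

x = 100/33, y = -43/33, minimum Z = -128/11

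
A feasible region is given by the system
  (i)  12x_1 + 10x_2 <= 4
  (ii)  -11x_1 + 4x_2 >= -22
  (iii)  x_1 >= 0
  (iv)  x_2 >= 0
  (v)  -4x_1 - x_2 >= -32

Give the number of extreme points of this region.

3

Pairwise boundary intersections that survive every other constraint:
  (0, 2/5)
  (1/3, 0)
  (0, 0)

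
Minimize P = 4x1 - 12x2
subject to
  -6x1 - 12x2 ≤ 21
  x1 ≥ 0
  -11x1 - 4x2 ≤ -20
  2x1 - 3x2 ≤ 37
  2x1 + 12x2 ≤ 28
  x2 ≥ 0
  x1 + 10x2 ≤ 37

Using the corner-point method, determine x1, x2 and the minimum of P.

Extreme points and P = 4x1 - 12x2:
  (32/31, 67/31) → P = -676/31
  (20/11, 0) → P = 80/11
  (14, 0) → P = 56

x1 = 32/31, x2 = 67/31, minimum P = -676/31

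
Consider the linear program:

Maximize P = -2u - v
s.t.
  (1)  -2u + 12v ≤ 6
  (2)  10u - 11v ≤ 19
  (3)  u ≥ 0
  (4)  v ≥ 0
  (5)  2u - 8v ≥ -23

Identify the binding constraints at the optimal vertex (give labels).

Corner points and P = -2u - v:
  (3, 1) → P = -7
  (0, 1/2) → P = -1/2
  (19/10, 0) → P = -19/5
  (0, 0) → P = 0

The maximum is at (0, 0). Substituting into each constraint, equality holds for (3) and (4); the remaining constraints have slack.

(3) and (4)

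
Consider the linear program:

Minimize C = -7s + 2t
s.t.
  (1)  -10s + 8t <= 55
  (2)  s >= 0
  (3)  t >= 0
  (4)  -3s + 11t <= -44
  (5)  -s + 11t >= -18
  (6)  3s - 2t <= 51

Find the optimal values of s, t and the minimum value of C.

s = 473/27, t = 7/9, minimum C = -3269/27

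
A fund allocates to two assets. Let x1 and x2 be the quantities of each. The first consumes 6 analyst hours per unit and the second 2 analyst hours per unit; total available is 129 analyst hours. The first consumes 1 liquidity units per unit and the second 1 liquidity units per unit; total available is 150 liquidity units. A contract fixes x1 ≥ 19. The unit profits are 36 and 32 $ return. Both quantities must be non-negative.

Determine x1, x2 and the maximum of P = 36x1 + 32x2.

x1 = 19, x2 = 15/2, maximum P = 924

Feasible corners and P = 36x1 + 32x2:
  (43/2, 0) → P = 774
  (19, 0) → P = 684
  (19, 15/2) → P = 924

The optimum lies where 6x1 + 2x2 = 129 and x1 = 19.
Solving simultaneously gives x1 = 19, x2 = 15/2.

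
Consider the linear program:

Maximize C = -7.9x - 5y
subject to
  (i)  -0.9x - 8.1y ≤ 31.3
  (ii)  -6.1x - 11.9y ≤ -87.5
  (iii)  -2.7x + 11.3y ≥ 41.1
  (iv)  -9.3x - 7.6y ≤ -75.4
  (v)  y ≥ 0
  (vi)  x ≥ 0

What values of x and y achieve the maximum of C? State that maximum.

x = 0, y = 377/38, maximum C = -1885/38

Vertices and C = -7.9x - 5y:
  (24983/5053, 24348/5053) → C = -3191057/50530
  (23226/6431, 35381/6431) → C = -1801952/32155
  (0, 377/38) → C = -1885/38
The feasible region is unbounded (it extends along (0, 1), (113, 27)), but C strictly decreases along every unbounded feasible direction, so there is no improving ray and the maximum is attained at a vertex.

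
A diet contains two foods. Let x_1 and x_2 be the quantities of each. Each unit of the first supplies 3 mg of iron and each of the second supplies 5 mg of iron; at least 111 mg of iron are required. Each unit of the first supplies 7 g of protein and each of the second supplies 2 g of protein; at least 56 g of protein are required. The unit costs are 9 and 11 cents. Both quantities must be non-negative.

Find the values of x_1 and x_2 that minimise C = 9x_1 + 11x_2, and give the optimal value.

The feasible region is unbounded (it extends along (0, 1), (1, 0)), but C strictly increases along every unbounded feasible direction, so there is no improving ray and the minimum is attained at a vertex.

At the optimal vertex, 3x_1 + 5x_2 = 111 and 7x_1 + 2x_2 = 56.
Solving simultaneously gives x_1 = 2, x_2 = 21.

x_1 = 2, x_2 = 21, minimum C = 249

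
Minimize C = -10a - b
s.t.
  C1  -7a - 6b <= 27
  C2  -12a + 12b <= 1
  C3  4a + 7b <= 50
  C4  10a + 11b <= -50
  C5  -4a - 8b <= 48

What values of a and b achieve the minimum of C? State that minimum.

a = 32/9, b = -70/9, minimum C = -250/9

Vertices and C = -10a - b:
  (3/17, -80/17) → C = 50/17
  (9/4, -57/8) → C = -123/8
  (32/9, -70/9) → C = -250/9

The binding constraints are 10a + 11b = -50 and -4a - 8b = 48.
Solving simultaneously gives a = 32/9, b = -70/9.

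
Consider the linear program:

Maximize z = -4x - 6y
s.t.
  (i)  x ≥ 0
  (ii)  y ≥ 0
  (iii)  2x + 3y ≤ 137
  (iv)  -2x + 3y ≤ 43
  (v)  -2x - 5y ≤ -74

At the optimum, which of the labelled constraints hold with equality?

(iv) and (v)

Feasible corners and z = -4x - 6y:
  (137/2, 0) → z = -274
  (37, 0) → z = -148
  (47/2, 30) → z = -274
  (7/16, 117/8) → z = -179/2

The maximum is at (7/16, 117/8). Substituting into each constraint, equality holds for (iv) and (v); the remaining constraints have slack.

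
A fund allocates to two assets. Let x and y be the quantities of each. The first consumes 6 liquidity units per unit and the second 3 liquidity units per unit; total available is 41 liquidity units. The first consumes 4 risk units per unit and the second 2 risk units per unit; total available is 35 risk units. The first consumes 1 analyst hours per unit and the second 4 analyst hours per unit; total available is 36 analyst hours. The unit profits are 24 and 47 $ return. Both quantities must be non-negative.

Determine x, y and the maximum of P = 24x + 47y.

x = 8/3, y = 25/3, maximum P = 1367/3

Feasible corners and P = 24x + 47y:
  (0, 0) → P = 0
  (0, 9) → P = 423
  (41/6, 0) → P = 164
  (8/3, 25/3) → P = 1367/3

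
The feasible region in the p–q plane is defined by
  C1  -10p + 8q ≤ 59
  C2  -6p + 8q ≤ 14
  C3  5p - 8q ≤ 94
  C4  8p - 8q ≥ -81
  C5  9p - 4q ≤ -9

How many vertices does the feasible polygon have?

4

Of the 10 pairwise boundary intersections, those satisfying every inequality are:
  (-45/4, -107/16)
  (-153/5, -247/8)
  (-1/3, 3/2)
  (-112/13, -891/52)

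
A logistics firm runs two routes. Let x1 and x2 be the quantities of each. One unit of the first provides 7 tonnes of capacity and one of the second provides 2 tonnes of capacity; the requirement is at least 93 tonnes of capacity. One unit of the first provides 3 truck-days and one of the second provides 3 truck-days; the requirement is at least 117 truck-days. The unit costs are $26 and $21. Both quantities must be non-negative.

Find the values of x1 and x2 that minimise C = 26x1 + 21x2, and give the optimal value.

x1 = 3, x2 = 36, minimum C = 834

Corner points and C = 26x1 + 21x2:
  (0, 93/2) → C = 1953/2
  (39, 0) → C = 1014
  (3, 36) → C = 834
The feasible region is unbounded (it extends along (0, 1), (1, 0)), but C strictly increases along every unbounded feasible direction, so there is no improving ray and the minimum is attained at a vertex.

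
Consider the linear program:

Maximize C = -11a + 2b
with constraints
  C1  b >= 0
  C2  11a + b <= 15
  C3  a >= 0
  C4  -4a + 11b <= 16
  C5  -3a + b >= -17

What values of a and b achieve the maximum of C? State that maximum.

a = 0, b = 16/11, maximum C = 32/11

Extreme points and C = -11a + 2b:
  (15/11, 0) → C = -15
  (0, 0) → C = 0
  (149/125, 236/125) → C = -1167/125
  (0, 16/11) → C = 32/11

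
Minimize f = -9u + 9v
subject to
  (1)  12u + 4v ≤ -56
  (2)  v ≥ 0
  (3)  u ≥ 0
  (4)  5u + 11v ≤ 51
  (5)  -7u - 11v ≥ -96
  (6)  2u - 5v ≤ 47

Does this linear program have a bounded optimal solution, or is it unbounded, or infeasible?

infeasible

The boundaries 12u + 4v = -56 and v = 0 meet at (-14/3, 0), but that point violates u ≥ 0. Every candidate vertex is excluded by some other constraint, so the feasible region is empty.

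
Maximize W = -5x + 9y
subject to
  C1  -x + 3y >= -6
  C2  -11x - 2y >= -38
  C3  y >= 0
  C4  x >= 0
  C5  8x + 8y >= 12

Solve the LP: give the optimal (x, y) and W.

Corner points and W = -5x + 9y:
  (38/11, 0) → W = -190/11
  (0, 19) → W = 171
  (3/2, 0) → W = -15/2
  (0, 3/2) → W = 27/2

At the optimal vertex, -11x - 2y = -38 and x = 0.
Solving simultaneously gives x = 0, y = 19.

x = 0, y = 19, maximum W = 171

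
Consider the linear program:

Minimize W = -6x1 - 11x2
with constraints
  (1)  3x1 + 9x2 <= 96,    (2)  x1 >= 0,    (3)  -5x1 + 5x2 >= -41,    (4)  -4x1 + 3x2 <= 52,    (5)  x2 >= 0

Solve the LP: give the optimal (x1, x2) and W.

x1 = 283/20, x2 = 119/20, minimum W = -3007/20

Vertices and W = -6x1 - 11x2:
  (0, 32/3) → W = -352/3
  (283/20, 119/20) → W = -3007/20
  (0, 0) → W = 0
  (41/5, 0) → W = -246/5

The optimum lies where 3x1 + 9x2 = 96 and -5x1 + 5x2 = -41.
Solving simultaneously gives x1 = 283/20, x2 = 119/20.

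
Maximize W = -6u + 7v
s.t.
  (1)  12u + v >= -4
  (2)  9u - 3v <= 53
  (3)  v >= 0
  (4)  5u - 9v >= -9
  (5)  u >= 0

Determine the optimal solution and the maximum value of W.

u = 0, v = 1, maximum W = 7

Feasible corners and W = -6u + 7v:
  (53/9, 0) → W = -106/3
  (84/11, 173/33) → W = -301/33
  (0, 0) → W = 0
  (0, 1) → W = 7

The binding constraints are 5u - 9v = -9 and u = 0.
Solving simultaneously gives u = 0, v = 1.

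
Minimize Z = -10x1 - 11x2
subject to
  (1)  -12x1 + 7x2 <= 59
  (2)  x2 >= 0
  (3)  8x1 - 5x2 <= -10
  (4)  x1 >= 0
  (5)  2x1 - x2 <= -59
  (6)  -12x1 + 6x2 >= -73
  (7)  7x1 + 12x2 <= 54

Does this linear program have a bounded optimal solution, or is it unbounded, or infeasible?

The boundaries 8x1 - 5x2 = -10 and x1 = 0 meet at (0, 2), but that point violates 2x1 - x2 ≤ -59. Every candidate vertex is excluded by some other constraint, so the feasible region is empty.

infeasible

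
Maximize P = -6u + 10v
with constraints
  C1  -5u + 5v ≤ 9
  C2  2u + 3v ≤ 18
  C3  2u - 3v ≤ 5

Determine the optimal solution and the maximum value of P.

Extreme points and P = -6u + 10v:
  (63/25, 108/25) → P = 702/25
  (-52/5, -43/5) → P = -118/5
  (23/4, 13/6) → P = -77/6

u = 63/25, v = 108/25, maximum P = 702/25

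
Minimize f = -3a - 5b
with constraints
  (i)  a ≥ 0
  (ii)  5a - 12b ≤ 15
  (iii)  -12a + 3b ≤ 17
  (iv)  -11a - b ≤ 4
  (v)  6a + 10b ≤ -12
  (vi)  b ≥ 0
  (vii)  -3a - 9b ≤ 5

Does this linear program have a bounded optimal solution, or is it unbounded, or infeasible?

The boundaries a = 0 and -12a + 3b = 17 meet at (0, 17/3), but that point violates 6a + 10b ≤ -12. Every candidate vertex is excluded by some other constraint, so the feasible region is empty.

infeasible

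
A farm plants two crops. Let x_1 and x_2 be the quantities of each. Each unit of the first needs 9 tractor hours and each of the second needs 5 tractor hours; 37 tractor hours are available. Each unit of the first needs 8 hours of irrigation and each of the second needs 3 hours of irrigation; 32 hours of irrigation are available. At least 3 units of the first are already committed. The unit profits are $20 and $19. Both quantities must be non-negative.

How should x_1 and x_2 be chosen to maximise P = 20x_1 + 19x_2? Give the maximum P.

Vertices and P = 20x_1 + 19x_2:
  (4, 0) → P = 80
  (3, 0) → P = 60
  (49/13, 8/13) → P = 1132/13
  (3, 2) → P = 98

The optimum lies where 9x_1 + 5x_2 = 37 and x_1 = 3.
Solving simultaneously gives x_1 = 3, x_2 = 2.

x_1 = 3, x_2 = 2, maximum P = 98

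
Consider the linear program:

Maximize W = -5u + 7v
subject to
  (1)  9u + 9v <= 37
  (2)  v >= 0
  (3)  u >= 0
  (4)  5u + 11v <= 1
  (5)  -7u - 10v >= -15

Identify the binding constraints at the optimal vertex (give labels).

Corner points and W = -5u + 7v:
  (0, 0) → W = 0
  (1/5, 0) → W = -1
  (0, 1/11) → W = 7/11

The maximum is at (0, 1/11). Substituting into each constraint, equality holds for (3) and (4); the remaining constraints have slack.

(3) and (4)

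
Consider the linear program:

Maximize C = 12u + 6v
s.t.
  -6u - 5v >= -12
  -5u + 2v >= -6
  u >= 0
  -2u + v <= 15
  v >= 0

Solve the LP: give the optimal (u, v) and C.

The binding constraints are -6u - 5v = -12 and -5u + 2v = -6.
Solving simultaneously gives u = 54/37, v = 24/37.

u = 54/37, v = 24/37, maximum C = 792/37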